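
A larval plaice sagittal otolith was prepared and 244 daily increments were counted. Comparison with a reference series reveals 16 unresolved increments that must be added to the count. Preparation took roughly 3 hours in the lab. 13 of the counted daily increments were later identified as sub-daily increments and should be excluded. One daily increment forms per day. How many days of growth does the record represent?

247 d

Correcting the raw count gives 244 − 13 + 16 = 247 true daily increments.
One daily increment per day makes the duration 247 days.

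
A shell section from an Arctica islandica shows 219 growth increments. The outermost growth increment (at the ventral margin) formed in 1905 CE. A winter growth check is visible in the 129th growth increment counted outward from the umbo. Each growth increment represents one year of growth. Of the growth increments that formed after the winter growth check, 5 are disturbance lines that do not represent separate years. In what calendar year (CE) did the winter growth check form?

1820 CE

The winter growth check sits at growth increment 129 from the umbo, so 219 − 129 = 90 growth increments formed after it.
Excluding 5 false growth increments: 90 − 5 = 85.
1905 − 85 = 1820 CE.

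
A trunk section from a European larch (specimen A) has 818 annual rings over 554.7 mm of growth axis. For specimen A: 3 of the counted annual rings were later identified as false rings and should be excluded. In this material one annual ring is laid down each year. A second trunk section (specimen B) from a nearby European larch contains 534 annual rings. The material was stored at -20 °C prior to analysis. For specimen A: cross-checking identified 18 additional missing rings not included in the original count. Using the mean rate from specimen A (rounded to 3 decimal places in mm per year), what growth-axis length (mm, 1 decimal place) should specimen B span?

Specimen A: adjusted count: 818 − 3 + 18 = 833 annual rings.
A: Mean rate = 554.7 mm / 833 years ≈ 0.666 mm/year.
Length of B = 0.666 × 534 = 355.6 mm.

355.6 mm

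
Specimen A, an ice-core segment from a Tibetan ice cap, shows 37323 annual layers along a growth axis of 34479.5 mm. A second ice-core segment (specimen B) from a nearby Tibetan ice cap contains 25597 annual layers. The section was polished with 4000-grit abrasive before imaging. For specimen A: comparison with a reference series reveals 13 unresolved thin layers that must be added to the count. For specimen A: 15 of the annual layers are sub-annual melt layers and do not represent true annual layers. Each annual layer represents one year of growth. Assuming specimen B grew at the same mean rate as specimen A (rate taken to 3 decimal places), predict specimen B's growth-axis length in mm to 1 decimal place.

23651.6 mm

Specimen A: after corrections the count is 37323 − 15 + 13 = 37321 annual layers.
A: Mean rate = 34479.5 mm / 37321 years ≈ 0.924 mm/year.
For B, 0.924 mm/year × 25597 years = 23651.6 mm.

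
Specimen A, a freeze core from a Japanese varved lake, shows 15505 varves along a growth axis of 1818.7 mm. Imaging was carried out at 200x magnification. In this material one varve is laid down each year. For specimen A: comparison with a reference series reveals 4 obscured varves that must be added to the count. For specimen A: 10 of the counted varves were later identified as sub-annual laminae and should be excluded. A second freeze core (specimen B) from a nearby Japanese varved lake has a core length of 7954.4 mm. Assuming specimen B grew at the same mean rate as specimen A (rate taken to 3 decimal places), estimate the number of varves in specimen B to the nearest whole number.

67986 varves

Specimen A: after corrections the count is 15505 − 10 + 4 = 15499 varves.
A: Mean rate = 1818.7 mm / 15499 years ≈ 0.117 mm/yr.
B spans 7954.4 / 0.117 = 67986.32 years ≈ 67986 varves.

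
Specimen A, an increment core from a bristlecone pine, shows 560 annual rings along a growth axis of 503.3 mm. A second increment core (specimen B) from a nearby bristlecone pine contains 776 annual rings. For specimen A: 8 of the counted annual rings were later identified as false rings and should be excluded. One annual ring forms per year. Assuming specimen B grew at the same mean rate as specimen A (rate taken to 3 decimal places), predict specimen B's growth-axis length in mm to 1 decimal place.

707.7 mm

Specimen A: after corrections the count is 560 − 8 = 552 annual rings.
A: Extension rate ≈ 503.3 / 552 = 0.912 mm/yr.
For B, 0.912 mm/year × 776 years = 707.7 mm.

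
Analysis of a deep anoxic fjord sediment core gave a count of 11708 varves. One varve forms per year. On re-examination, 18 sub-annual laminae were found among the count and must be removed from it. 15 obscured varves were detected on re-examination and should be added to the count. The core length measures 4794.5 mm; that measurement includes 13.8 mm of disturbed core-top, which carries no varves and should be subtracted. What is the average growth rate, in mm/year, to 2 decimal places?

True varve count = 11708 − 18 + 15 = 11705.
Net length = 4794.5 − 13.8 = 4780.7 mm.
4780.7 mm over 11705 years gives 4780.7 / 11705 ≈ 0.41 mm/year.

0.41 mm/year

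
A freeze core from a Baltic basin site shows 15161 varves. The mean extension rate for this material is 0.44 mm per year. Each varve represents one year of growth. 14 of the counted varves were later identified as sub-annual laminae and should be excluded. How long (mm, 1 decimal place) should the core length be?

After corrections the count is 15161 − 14 = 15147 varves.
Length ≈ 0.44 × 15147 = 6664.7 mm.

6664.7 mm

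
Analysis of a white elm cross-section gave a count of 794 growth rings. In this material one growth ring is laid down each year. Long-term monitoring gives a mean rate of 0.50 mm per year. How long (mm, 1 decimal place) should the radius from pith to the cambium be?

397.0 mm

The record spans 794 years at 0.50 mm per year.
Length ≈ 0.50 × 794 = 397.0 mm.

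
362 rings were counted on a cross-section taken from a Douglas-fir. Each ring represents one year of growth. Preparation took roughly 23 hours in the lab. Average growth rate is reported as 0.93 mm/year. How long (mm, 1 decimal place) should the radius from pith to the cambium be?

The record spans 362 years at 0.93 mm per year.
362 years at 0.93 mm/year gives 0.93 × 362 = 336.7 mm.

336.7 mm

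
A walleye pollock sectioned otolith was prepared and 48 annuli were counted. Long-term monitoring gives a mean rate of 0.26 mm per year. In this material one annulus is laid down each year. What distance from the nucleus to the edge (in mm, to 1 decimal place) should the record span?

48 years of growth are recorded.
Length ≈ 0.26 × 48 = 12.5 mm.

12.5 mm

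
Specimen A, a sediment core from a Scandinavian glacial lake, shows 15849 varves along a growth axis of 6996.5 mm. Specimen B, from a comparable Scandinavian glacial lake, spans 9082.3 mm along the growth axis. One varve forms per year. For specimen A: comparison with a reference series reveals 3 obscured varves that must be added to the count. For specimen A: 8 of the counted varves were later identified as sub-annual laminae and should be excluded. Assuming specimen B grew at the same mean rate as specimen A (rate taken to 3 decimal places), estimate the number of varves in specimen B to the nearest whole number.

Specimen A: adjusted count: 15849 − 8 + 3 = 15844 varves.
A: Extension rate ≈ 6996.5 / 15844 = 0.442 mm/yr.
For B, 9082.3 / 0.442 = 20548.19 years ≈ 20548 varves.

20548 varves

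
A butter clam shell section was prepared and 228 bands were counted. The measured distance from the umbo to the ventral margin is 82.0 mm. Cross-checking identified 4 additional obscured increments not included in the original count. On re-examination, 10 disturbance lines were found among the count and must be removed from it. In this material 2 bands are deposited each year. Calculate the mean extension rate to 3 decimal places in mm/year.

True band count = 228 − 10 + 4 = 222.
222 bands at 2 per year is 222 / 2 = 111 years.
Mean rate = 82.0 mm / 111 years ≈ 0.739 mm/year.

0.739 mm/year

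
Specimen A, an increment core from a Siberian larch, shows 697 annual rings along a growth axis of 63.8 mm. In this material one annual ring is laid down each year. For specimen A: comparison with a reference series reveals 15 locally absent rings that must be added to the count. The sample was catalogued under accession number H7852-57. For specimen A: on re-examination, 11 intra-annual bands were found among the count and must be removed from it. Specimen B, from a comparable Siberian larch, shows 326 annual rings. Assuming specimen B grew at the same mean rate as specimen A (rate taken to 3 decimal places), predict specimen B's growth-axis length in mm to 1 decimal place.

Specimen A: after corrections the count is 697 − 11 + 15 = 701 annual rings.
A: Mean rate = 63.8 mm / 701 years ≈ 0.091 mm/yr.
B's length ≈ 0.091 × 326 = 29.7 mm.

29.7 mm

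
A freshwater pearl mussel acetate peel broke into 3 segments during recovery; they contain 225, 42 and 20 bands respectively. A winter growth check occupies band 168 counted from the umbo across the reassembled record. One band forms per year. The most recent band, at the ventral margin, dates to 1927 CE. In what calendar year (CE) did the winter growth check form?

1808 CE

Total bands = 225 + 42 + 20 = 287.
Between band 168 and the ventral margin there are 287 − 168 = 119 bands.
1927 − 119 = 1808 CE.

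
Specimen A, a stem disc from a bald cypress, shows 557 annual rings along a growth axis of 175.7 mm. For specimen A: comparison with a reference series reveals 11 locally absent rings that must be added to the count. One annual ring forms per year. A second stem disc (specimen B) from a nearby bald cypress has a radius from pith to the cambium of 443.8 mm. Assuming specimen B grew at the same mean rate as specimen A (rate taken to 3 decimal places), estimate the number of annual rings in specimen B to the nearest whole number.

1436 annual rings

Specimen A: true annual ring count = 557 + 11 = 568.
A: 175.7 mm over 568 years gives 175.7 / 568 ≈ 0.309 mm/year.
For B, 443.8 / 0.309 = 1436.25 years ≈ 1436 annual rings.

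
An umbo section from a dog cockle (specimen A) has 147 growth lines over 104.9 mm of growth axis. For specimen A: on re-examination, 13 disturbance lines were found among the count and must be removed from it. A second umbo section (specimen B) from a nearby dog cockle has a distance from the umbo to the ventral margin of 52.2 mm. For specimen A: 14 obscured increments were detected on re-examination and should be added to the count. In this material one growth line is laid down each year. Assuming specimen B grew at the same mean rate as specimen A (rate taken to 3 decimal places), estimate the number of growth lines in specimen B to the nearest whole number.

Specimen A: correcting the raw count gives 147 − 13 + 14 = 148 true growth lines.
A: 104.9 mm over 148 years gives 104.9 / 148 ≈ 0.709 mm per year.
For B, 52.2 / 0.709 = 73.62 years ≈ 74 growth lines.

74 growth lines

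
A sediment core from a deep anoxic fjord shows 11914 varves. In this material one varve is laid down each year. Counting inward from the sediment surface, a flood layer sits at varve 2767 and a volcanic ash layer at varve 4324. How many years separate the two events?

Separation: 4324 − 2767 = 1557 varves.
At one varve per year, 1557 years elapsed between them.

1557 years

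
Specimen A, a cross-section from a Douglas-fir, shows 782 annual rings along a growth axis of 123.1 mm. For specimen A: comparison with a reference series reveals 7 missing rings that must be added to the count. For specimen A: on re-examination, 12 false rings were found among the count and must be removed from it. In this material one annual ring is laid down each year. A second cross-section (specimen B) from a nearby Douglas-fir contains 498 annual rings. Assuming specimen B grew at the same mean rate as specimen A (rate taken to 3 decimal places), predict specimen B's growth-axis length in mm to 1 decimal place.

Specimen A: adjusted count: 782 − 12 + 7 = 777 annual rings.
A: Mean rate = 123.1 mm / 777 years ≈ 0.158 mm/year.
Length of B = 0.158 × 498 = 78.7 mm.

78.7 mm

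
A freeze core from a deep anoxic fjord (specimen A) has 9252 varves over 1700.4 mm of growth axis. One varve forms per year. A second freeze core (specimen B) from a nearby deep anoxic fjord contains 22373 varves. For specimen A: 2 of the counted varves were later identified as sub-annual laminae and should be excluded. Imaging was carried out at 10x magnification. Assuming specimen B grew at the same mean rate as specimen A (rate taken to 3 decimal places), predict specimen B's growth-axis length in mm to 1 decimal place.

Specimen A: adjusted count: 9252 − 2 = 9250 varves.
A: 1700.4 mm over 9250 years gives 1700.4 / 9250 ≈ 0.184 mm/year.
B's length ≈ 0.184 × 22373 = 4116.6 mm.

4116.6 mm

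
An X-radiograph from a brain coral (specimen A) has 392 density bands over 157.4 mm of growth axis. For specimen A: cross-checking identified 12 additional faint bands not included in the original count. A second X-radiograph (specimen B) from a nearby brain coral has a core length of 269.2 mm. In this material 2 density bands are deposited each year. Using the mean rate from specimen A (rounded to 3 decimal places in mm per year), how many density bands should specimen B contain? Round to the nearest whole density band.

Specimen A: correcting the raw count gives 392 + 12 = 404 true density bands.
Specimen A: 404 density bands at 2 per year is 404 / 2 = 202 years.
A: Extension rate ≈ 157.4 / 202 = 0.779 mm/year.
For B, 269.2 / 0.779 = 345.57 years; at 2 density bands per year that is 345.57 × 2 ≈ 691 density bands.

691 density bands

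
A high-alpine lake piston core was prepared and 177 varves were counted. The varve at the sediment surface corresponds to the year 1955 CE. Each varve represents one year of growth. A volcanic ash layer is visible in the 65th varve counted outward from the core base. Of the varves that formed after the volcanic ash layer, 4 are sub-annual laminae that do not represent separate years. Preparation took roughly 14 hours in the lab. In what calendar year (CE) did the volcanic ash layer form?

1847 CE

Between varve 65 and the sediment surface there are 177 − 65 = 112 varves.
Excluding 4 false varves: 112 − 4 = 108.
The varve at the sediment surface is 1955 CE, so the volcanic ash layer dates to 1955 − 108 = 1847 CE.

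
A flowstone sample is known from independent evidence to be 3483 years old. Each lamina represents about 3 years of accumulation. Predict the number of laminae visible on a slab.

Expected laminae: 3483 / 3 = 1161.
So 1161 laminae should be present.

1161 laminae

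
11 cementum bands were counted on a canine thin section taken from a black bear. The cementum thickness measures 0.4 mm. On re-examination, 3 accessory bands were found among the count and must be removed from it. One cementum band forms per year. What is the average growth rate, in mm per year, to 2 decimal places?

Correcting the raw count gives 11 − 3 = 8 true cementum bands.
Extension rate ≈ 0.4 / 8 = 0.05 mm per year.

0.05 mm per year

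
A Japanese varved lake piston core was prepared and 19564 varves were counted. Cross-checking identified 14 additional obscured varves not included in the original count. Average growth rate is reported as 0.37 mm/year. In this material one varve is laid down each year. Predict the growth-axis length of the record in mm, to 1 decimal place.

7243.9 mm

After corrections the count is 19564 + 14 = 19578 varves.
Predicted length = 0.37 mm/year × 19578 years = 7243.9 mm.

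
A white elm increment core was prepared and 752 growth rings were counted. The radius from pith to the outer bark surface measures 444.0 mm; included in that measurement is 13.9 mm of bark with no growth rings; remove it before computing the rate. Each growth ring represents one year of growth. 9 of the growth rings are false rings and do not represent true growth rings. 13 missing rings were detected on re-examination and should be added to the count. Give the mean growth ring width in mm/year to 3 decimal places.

0.569 mm/year

Adjusted count: 752 − 9 + 13 = 756 growth rings.
Removing the 13.9 mm offcut leaves 444.0 − 13.9 = 430.1 mm.
Mean rate = 430.1 mm / 756 years ≈ 0.569 mm/year.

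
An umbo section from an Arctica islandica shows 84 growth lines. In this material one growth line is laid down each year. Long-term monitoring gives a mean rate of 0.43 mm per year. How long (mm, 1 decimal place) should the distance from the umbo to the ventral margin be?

The record spans 84 years at 0.43 mm per year.
Predicted length = 0.43 mm/year × 84 years = 36.1 mm.

36.1 mm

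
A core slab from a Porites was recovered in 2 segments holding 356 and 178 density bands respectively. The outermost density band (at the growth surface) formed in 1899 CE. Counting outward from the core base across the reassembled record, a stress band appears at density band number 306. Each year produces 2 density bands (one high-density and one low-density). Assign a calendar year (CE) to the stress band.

1785 CE

Total density bands = 356 + 178 = 534.
Between density band 306 and the growth surface there are 534 − 306 = 228 density bands.
With 2 density bands per year, 228 / 2 = 114 years.
The density band at the growth surface is 1899 CE, so the stress band dates to 1899 − 114 = 1785 CE.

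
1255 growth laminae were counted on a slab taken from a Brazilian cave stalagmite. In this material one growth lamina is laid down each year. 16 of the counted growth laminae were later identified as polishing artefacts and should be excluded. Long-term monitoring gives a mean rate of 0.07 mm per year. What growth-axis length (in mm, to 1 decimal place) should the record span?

86.7 mm

Correcting the raw count gives 1255 − 16 = 1239 true growth laminae.
Predicted length = 0.07 mm/year × 1239 years = 86.7 mm.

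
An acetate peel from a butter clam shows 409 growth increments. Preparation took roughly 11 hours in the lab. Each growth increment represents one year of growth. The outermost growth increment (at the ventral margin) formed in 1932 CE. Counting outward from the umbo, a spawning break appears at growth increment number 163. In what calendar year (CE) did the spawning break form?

The spawning break sits at growth increment 163 from the umbo, so 409 − 163 = 246 growth increments formed after it.
The growth increment at the ventral margin is 1932 CE, so the spawning break dates to 1932 − 246 = 1686 CE.

1686 CE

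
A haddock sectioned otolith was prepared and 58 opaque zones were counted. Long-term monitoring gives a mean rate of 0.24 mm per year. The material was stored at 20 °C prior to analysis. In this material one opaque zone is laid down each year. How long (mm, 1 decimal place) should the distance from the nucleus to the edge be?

The record spans 58 years at 0.24 mm per year.
Predicted length = 0.24 mm/year × 58 years = 13.9 mm.

13.9 mm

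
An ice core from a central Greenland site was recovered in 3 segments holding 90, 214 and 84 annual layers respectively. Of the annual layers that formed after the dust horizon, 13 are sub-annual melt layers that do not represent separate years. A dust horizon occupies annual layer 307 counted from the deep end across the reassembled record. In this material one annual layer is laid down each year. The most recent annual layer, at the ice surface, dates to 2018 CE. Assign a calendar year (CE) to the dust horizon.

1950 CE

Total annual layers = 90 + 214 + 84 = 388.
388 − 307 = 81 annual layers lie beyond the dust horizon toward the ice surface.
81 − 13 false = 68 true annual layers after the dust horizon.
Counting back 68 years from 2018 CE places the dust horizon in 2018 − 68 = 1950 CE.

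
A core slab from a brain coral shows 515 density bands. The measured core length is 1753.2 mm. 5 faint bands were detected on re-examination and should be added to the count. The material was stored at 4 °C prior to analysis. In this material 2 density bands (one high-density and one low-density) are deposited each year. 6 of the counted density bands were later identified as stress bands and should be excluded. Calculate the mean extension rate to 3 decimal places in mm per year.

6.822 mm per year

Correcting the raw count gives 515 − 6 + 5 = 514 true density bands.
Dividing by 2 density bands per year: 514 / 2 = 257 years.
Extension rate ≈ 1753.2 / 257 = 6.822 mm per year.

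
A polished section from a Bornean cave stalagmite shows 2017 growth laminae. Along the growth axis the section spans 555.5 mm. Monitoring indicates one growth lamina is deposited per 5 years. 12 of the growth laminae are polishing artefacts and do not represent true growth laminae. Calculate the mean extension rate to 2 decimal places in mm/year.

After corrections the count is 2017 − 12 = 2005 growth laminae.
At 5 years per growth lamina, 2005 × 5 = 10025 years.
Extension rate ≈ 555.5 / 10025 = 0.06 mm/year.

0.06 mm/year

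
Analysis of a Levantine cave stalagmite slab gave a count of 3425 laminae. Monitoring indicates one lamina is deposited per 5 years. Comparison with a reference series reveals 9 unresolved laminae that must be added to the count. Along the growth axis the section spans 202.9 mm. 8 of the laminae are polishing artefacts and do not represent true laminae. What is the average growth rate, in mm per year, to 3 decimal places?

True lamina count = 3425 − 8 + 9 = 3426.
3426 laminae at 5 years each span 3426 × 5 = 17130 years.
Mean rate = 202.9 mm / 17130 years ≈ 0.012 mm per year.

0.012 mm per year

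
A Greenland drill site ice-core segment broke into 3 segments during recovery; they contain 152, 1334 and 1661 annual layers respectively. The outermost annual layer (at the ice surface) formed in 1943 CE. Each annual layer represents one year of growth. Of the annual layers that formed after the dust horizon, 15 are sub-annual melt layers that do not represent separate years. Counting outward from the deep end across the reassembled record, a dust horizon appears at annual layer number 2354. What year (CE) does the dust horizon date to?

Total annual layers = 152 + 1334 + 1661 = 3147.
The dust horizon sits at annual layer 2354 from the deep end, so 3147 − 2354 = 793 annual layers formed after it.
Excluding 15 false annual layers: 793 − 15 = 778.
1943 − 778 = 1165 CE.

1165 CE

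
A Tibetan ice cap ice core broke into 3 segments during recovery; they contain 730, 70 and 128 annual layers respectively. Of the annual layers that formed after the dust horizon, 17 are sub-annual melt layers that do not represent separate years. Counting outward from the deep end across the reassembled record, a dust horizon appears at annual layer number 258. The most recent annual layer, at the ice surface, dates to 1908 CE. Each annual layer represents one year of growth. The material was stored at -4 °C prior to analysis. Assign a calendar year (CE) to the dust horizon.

1255 CE

Total annual layers = 730 + 70 + 128 = 928.
928 − 258 = 670 annual layers lie beyond the dust horizon toward the ice surface.
Removing the 17 false annual layers leaves 670 − 17 = 653 true annual layers beyond the dust horizon.
The annual layer at the ice surface is 1908 CE, so the dust horizon dates to 1908 − 653 = 1255 CE.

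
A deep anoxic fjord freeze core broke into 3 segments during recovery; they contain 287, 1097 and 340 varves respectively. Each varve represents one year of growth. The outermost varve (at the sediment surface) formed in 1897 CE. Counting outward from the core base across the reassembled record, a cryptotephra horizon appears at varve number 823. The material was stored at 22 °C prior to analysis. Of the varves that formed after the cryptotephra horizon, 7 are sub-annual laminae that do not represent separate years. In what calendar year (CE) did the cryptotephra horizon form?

Total varves = 287 + 1097 + 340 = 1724.
Between varve 823 and the sediment surface there are 1724 − 823 = 901 varves.
Excluding 7 false varves: 901 − 7 = 894.
The varve at the sediment surface is 1897 CE, so the cryptotephra horizon dates to 1897 − 894 = 1003 CE.

1003 CE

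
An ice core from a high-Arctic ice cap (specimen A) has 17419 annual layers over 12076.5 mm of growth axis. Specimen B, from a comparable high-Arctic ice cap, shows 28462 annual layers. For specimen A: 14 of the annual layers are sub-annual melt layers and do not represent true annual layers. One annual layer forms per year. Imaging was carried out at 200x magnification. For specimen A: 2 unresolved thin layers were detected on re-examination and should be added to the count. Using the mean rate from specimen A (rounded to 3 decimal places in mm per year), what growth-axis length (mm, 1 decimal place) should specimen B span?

Specimen A: true annual layer count = 17419 − 14 + 2 = 17407.
A: Mean rate = 12076.5 mm / 17407 years ≈ 0.694 mm per year.
B's length ≈ 0.694 × 28462 = 19752.6 mm.

19752.6 mm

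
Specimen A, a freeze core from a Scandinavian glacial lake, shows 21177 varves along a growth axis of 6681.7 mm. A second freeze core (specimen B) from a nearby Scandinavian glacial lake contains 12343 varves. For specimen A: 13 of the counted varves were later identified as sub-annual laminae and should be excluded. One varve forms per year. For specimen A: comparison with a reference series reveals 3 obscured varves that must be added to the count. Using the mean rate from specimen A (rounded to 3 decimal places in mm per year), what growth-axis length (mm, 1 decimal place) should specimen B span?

Specimen A: adjusted count: 21177 − 13 + 3 = 21167 varves.
A: 6681.7 mm over 21167 years gives 6681.7 / 21167 ≈ 0.316 mm per year.
For B, 0.316 mm/year × 12343 years = 3900.4 mm.

3900.4 mm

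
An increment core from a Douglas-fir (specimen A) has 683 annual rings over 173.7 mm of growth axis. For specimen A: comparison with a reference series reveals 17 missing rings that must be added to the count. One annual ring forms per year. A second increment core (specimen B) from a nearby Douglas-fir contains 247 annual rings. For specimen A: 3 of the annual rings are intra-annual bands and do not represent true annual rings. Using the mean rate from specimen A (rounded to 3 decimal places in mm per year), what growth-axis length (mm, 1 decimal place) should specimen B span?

61.5 mm

Specimen A: adjusted count: 683 − 3 + 17 = 697 annual rings.
A: Mean rate = 173.7 mm / 697 years ≈ 0.249 mm/yr.
B's length ≈ 0.249 × 247 = 61.5 mm.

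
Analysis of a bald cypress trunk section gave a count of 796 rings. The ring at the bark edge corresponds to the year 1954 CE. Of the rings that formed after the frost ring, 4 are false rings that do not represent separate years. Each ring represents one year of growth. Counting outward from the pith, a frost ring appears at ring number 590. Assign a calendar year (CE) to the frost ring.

1752 CE

Between ring 590 and the bark edge there are 796 − 590 = 206 rings.
206 − 4 false = 202 true rings after the frost ring.
The ring at the bark edge is 1954 CE, so the frost ring dates to 1954 − 202 = 1752 CE.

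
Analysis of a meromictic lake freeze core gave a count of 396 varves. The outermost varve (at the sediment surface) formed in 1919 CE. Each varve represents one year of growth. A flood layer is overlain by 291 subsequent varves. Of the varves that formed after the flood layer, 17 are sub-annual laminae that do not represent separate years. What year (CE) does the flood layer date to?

1645 CE

291 varves formed after the flood layer.
291 − 17 false = 274 true varves after the flood layer.
The varve at the sediment surface is 1919 CE, so the flood layer dates to 1919 − 274 = 1645 CE.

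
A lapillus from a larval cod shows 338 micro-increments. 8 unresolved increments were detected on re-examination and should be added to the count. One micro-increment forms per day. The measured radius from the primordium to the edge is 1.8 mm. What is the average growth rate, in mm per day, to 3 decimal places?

Adjusted count: 338 + 8 = 346 micro-increments.
1.8 mm over 346 days gives 1.8 / 346 ≈ 0.005 mm per day.

0.005 mm per day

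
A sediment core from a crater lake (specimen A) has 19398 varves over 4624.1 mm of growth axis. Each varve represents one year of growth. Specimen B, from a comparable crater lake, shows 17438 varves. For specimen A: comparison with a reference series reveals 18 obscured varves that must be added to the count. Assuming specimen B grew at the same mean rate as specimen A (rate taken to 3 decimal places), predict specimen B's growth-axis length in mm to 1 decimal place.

4150.2 mm

Specimen A: after corrections the count is 19398 + 18 = 19416 varves.
A: 4624.1 mm over 19416 years gives 4624.1 / 19416 ≈ 0.238 mm per year.
B's length ≈ 0.238 × 17438 = 4150.2 mm.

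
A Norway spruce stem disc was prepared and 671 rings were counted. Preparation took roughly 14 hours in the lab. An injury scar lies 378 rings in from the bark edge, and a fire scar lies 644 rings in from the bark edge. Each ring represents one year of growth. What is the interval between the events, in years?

266 years

The two markers are separated by 644 − 378 = 266 rings.
That is 266 years at one ring per year.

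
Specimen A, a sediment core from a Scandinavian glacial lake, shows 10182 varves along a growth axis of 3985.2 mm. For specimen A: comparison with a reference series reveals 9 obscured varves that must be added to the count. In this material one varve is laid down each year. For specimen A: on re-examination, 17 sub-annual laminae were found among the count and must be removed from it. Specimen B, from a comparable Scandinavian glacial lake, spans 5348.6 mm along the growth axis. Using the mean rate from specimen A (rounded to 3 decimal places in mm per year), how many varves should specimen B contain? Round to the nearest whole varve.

13644 varves

Specimen A: adjusted count: 10182 − 17 + 9 = 10174 varves.
A: Mean rate = 3985.2 mm / 10174 years ≈ 0.392 mm/year.
B spans 5348.6 / 0.392 = 13644.39 years ≈ 13644 varves.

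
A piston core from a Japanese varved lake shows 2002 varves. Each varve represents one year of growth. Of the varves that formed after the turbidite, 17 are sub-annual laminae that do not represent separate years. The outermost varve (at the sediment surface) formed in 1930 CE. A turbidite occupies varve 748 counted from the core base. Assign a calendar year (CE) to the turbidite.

The turbidite sits at varve 748 from the core base, so 2002 − 748 = 1254 varves formed after it.
Removing the 17 false varves leaves 1254 − 17 = 1237 true varves beyond the turbidite.
Counting back 1237 years from 1930 CE places the turbidite in 1930 − 1237 = 693 CE.

693 CE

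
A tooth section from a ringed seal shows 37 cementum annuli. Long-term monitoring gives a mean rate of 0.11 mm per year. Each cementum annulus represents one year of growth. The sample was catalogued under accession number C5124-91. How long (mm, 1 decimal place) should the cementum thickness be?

The record spans 37 years at 0.11 mm per year.
Predicted length = 0.11 mm/year × 37 years = 4.1 mm.

4.1 mm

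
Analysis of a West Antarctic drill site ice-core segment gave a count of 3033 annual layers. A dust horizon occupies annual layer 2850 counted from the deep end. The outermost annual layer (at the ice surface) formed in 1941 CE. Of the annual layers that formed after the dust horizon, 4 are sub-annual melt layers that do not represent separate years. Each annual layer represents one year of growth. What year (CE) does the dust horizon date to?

The dust horizon sits at annual layer 2850 from the deep end, so 3033 − 2850 = 183 annual layers formed after it.
183 − 4 false = 179 true annual layers after the dust horizon.
1941 − 179 = 1762 CE.

1762 CE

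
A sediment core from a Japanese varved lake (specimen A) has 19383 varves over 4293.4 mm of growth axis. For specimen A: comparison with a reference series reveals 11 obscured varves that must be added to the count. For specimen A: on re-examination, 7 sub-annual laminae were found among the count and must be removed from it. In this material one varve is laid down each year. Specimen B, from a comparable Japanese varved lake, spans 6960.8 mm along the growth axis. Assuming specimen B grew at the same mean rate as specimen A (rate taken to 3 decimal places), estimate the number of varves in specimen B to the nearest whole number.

31497 varves

Specimen A: true varve count = 19383 − 7 + 11 = 19387.
A: Extension rate ≈ 4293.4 / 19387 = 0.221 mm/year.
Specimen B: 6960.8 mm / 0.221 mm per year = 31496.83 years ≈ 31497 varves.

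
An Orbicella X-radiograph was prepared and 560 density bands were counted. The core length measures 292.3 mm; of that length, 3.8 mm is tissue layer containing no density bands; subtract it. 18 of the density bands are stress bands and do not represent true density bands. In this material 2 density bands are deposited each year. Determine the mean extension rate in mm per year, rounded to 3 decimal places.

1.065 mm per year

True density band count = 560 − 18 = 542.
Dividing by 2 density bands per year: 542 / 2 = 271 years.
Net length = 292.3 − 3.8 = 288.5 mm.
Extension rate ≈ 288.5 / 271 = 1.065 mm per year.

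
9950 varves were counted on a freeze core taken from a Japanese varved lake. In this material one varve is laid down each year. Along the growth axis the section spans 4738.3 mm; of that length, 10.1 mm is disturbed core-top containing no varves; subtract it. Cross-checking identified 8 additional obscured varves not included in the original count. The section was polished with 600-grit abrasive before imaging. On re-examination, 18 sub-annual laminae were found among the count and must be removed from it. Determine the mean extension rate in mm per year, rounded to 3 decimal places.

True varve count = 9950 − 18 + 8 = 9940.
Net length = 4738.3 − 10.1 = 4728.2 mm.
Mean rate = 4728.2 mm / 9940 years ≈ 0.476 mm per year.

0.476 mm per year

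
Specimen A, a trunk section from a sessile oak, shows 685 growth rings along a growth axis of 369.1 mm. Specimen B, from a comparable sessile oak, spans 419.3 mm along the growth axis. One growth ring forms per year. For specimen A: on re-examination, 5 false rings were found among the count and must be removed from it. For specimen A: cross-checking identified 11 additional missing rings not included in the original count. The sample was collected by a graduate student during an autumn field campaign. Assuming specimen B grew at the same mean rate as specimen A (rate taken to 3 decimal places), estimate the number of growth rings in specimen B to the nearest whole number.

Specimen A: true growth ring count = 685 − 5 + 11 = 691.
A: Mean rate = 369.1 mm / 691 years ≈ 0.534 mm/year.
Specimen B: 419.3 mm / 0.534 mm per year = 785.21 years ≈ 785 growth rings.

785 growth rings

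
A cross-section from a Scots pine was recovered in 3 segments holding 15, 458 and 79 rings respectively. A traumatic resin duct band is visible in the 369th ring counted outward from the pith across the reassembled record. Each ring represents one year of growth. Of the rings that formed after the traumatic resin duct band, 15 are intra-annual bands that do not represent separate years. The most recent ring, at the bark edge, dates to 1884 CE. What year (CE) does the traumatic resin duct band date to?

Total rings = 15 + 458 + 79 = 552.
552 − 369 = 183 rings lie beyond the traumatic resin duct band toward the bark edge.
Removing the 15 false rings leaves 183 − 15 = 168 true rings beyond the traumatic resin duct band.
1884 − 168 = 1716 CE.

1716 CE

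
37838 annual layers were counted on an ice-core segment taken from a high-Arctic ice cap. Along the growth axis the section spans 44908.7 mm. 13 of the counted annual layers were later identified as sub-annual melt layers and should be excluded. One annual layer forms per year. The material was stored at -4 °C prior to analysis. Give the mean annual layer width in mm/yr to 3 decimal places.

1.187 mm/yr

Adjusted count: 37838 − 13 = 37825 annual layers.
44908.7 mm over 37825 years gives 44908.7 / 37825 ≈ 1.187 mm/yr.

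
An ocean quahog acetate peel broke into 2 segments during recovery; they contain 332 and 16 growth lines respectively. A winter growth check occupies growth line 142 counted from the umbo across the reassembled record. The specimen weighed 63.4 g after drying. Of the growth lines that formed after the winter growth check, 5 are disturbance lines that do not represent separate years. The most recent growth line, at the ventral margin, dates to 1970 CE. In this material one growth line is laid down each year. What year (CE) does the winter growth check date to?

1769 CE

Total growth lines = 332 + 16 = 348.
The winter growth check sits at growth line 142 from the umbo, so 348 − 142 = 206 growth lines formed after it.
Excluding 5 false growth lines: 206 − 5 = 201.
Counting back 201 years from 1970 CE places the winter growth check in 1970 − 201 = 1769 CE.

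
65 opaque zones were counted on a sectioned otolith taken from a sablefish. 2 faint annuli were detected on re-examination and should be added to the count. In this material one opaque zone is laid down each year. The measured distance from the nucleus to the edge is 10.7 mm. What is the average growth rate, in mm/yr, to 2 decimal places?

Correcting the raw count gives 65 + 2 = 67 true opaque zones.
Mean rate = 10.7 mm / 67 years ≈ 0.16 mm/yr.

0.16 mm/yr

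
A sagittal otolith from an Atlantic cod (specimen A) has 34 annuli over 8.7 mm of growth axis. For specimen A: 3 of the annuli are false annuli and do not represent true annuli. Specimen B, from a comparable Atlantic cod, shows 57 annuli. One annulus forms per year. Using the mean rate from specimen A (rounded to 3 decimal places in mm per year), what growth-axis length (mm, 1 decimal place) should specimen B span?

Specimen A: correcting the raw count gives 34 − 3 = 31 true annuli.
A: Mean rate = 8.7 mm / 31 years ≈ 0.281 mm/year.
For B, 0.281 mm/year × 57 years = 16.0 mm.

16.0 mm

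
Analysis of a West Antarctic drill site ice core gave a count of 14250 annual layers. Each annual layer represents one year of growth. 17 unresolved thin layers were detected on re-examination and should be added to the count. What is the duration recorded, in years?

14267 years

Adjusted count: 14250 + 17 = 14267 annual layers.
One annual layer per year makes the duration 14267 years.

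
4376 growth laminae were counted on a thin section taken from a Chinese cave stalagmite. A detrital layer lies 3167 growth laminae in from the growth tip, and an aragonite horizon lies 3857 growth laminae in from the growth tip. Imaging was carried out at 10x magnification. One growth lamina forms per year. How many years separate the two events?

690 years

The two markers are separated by 3857 − 3167 = 690 growth laminae.
One growth lamina per year makes the interval 690 years.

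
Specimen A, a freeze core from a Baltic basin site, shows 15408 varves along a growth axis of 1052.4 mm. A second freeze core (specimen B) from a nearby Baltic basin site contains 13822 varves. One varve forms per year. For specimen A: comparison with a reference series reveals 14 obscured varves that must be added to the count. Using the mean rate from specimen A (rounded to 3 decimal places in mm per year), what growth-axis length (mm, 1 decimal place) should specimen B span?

939.9 mm

Specimen A: adjusted count: 15408 + 14 = 15422 varves.
A: Mean rate = 1052.4 mm / 15422 years ≈ 0.068 mm/year.
Length of B = 0.068 × 13822 = 939.9 mm.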